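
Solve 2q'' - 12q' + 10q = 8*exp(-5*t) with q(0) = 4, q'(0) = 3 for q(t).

Divide through by 2: q'' - 6q' + 5q = 4*exp(-5*t).
Characteristic equation r² - 6r + 5 = 0 factors as (r - 1)(r - 5) = 0, so r = 1, 5.
Hence q_h = C1*exp(t) + C2*exp(5*t).
Try q_p = A*exp(-5*t). Substituting into the equation and dividing by exp(-5*t) gives A = 1/15, so q_p = exp(-5*t)/15.
General solution: q = exp(-5*t)/15 + C1*exp(t) + C2*exp(5*t).
Apply the initial conditions: q(0) = 1/15 + C1 + C2 = 4 and q'(0) = -1/3 + C1 + 5*C2 = 3. Solving gives C1 = 49/12, C2 = -3/20.

q = -3*exp(5*t)/20 + exp(-5*t)/15 + 49*exp(t)/12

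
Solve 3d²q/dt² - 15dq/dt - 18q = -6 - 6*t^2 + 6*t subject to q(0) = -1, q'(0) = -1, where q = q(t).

Divide through by 3: q'' - 5q' - 6q = -2 - 2*t^2 + 2*t.
Characteristic equation r² - 5r - 6 = 0 factors as (r + 1)(r - 6) = 0, so r = -1, 6.
Hence q_h = C1*exp(-t) + C2*exp(6*t).
For the particular solution try q_p = A0 + A1*t + A2*t^2. Substituting and matching coefficients of each power of t gives A0 = 32/27, A1 = -8/9, A2 = 1/3, so q_p = 32/27 - 8*t/9 + t^2/3.
General solution: q = 32/27 - 8*t/9 + t^2/3 + C1*exp(-t) + C2*exp(6*t).
Apply the initial conditions: q(0) = 32/27 + C1 + C2 = -1 and q'(0) = -8/9 - C1 + 6*C2 = -1. Solving gives C1 = -13/7, C2 = -62/189.

q = 32/27 - 62*exp(6*t)/189 - 13*exp(-t)/7 - 8*t/9 + t**2/3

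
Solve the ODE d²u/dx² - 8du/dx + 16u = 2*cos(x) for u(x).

Characteristic equation r² - 8r + 16 = 0 has discriminant (-8)² - 4·(16) = 0, so r = 4 is a repeated root.
Hence u_h = (C1 + C2*x)*exp(4*x).
Try u_p = A*cos(x) + B*sin(x). Substituting and equating the coefficients of cos(x) and sin(x) gives A = 30/289, B = -16/289, so u_p = -16*sin(x)/289 + 30*cos(x)/289.

u = -16*sin(x)/289 + 30*cos(x)/289 + C1*exp(4*x) + C2*x*exp(4*x)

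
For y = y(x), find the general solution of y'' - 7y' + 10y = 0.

Characteristic equation r² - 7r + 10 = 0 factors as (r - 5)(r - 2) = 0, so r = 5, 2.
Hence y_h = C1*exp(5*x) + C2*exp(2*x).

y = C1*exp(5*x) + C2*exp(2*x)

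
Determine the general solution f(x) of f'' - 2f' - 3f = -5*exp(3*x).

f = C1*exp(-x) + C2*exp(3*x) - 5*x*exp(3*x)/4

Characteristic equation r² - 2r - 3 = 0 factors as (r + 1)(r - 3) = 0, so r = -1, 3.
Hence f_h = C1*exp(-x) + C2*exp(3*x).
Since exp(3*x) solves the homogeneous equation (r = 3 is a root of multiplicity 1), multiply the trial by x. Try f_p = A*x*exp(3*x). Substituting into the equation and dividing by exp(3*x) gives A = -5/4, so f_p = -5*x*exp(3*x)/4.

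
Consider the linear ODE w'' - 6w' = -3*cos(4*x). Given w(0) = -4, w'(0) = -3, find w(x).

w = -7/2 - 29*exp(6*x)/52 + 3*cos(4*x)/52 + 9*sin(4*x)/104

Characteristic equation r² - 6r = 0 factors as (r - 6)r = 0, so r = 6, 0.
Hence w_h = C1*exp(6*x) + C2.
Try w_p = A*cos(4*x) + B*sin(4*x). Substituting and equating the coefficients of cos(4x) and sin(4x) gives A = 3/52, B = 9/104, so w_p = 3*cos(4*x)/52 + 9*sin(4*x)/104.
General solution: w = C2 + 3*cos(4*x)/52 + 9*sin(4*x)/104 + C1*exp(6*x).
Apply the initial conditions: w(0) = 3/52 + C1 + C2 = -4 and w'(0) = 9/26 + 6*C1 = -3. Solving gives C1 = -29/52, C2 = -7/2.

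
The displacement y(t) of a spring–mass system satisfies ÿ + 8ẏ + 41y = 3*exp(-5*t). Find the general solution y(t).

y = 3*exp(-5*t)/26 + C1*cos(5*t)*exp(-4*t) + C2*exp(-4*t)*sin(5*t)

Characteristic equation r² + 8r + 41 = 0 has discriminant (8)² - 4·(41) = -100 < 0, so r = -4 ± 5i.
Hence y_h = C1*cos(5*t)*exp(-4*t) + C2*exp(-4*t)*sin(5*t).
Try y_p = A*exp(-5*t). Substituting into the equation and dividing by exp(-5*t) gives A = 3/26, so y_p = 3*exp(-5*t)/26.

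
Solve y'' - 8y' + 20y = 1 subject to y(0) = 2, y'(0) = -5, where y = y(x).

Characteristic equation r² - 8r + 20 = 0 has discriminant (-8)² - 4·(20) = -16 < 0, so r = 4 ± 2i.
Hence y_h = C1*cos(2*x)*exp(4*x) + C2*exp(4*x)*sin(2*x).
For the particular solution try y_p = A0. Substituting and matching coefficients of each power of x gives A0 = 1/20, so y_p = 1/20.
General solution: y = 1/20 + C1*cos(2*x)*exp(4*x) + C2*exp(4*x)*sin(2*x).
Apply the initial conditions: y(0) = 1/20 + C1 = 2 and y'(0) = 2*C2 + 4*C1 = -5. Solving gives C1 = 39/20, C2 = -32/5.

y = 1/20 - 32*exp(4*x)*sin(2*x)/5 + 39*cos(2*x)*exp(4*x)/20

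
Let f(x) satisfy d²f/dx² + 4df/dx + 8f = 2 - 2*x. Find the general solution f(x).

f = 3/8 - x/4 + C1*cos(2*x)*exp(-2*x) + C2*exp(-2*x)*sin(2*x)

Characteristic equation r² + 4r + 8 = 0 has discriminant (4)² - 4·(8) = -16 < 0, so r = -2 ± 2i.
Hence f_h = C1*cos(2*x)*exp(-2*x) + C2*exp(-2*x)*sin(2*x).
For the particular solution try f_p = A0 + A1*x. Substituting and matching coefficients of each power of x gives A0 = 3/8, A1 = -1/4, so f_p = 3/8 - x/4.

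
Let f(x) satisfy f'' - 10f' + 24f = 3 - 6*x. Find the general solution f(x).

Characteristic equation r² - 10r + 24 = 0 factors as (r - 4)(r - 6) = 0, so r = 4, 6.
Hence f_h = C1*exp(4*x) + C2*exp(6*x).
For the particular solution try f_p = A0 + A1*x. Substituting and matching coefficients of each power of x gives A0 = 1/48, A1 = -1/4, so f_p = 1/48 - x/4.

f = 1/48 - x/4 + C1*exp(4*x) + C2*exp(6*x)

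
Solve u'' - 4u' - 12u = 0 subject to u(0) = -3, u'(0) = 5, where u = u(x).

Characteristic equation r² - 4r - 12 = 0 factors as (r + 2)(r - 6) = 0, so r = -2, 6.
Hence u_h = C1*exp(-2*x) + C2*exp(6*x).
Apply the initial conditions: u(0) = C1 + C2 = -3 and u'(0) = -2*C1 + 6*C2 = 5. Solving gives C1 = -23/8, C2 = -1/8.

u = -23*exp(-2*x)/8 - exp(6*x)/8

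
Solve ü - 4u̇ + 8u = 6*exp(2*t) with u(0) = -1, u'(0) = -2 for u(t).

u = 3*exp(2*t)/2 - 5*cos(2*t)*exp(2*t)/2

Characteristic equation r² - 4r + 8 = 0 has discriminant (-4)² - 4·(8) = -16 < 0, so r = 2 ± 2i.
Hence u_h = C1*cos(2*t)*exp(2*t) + C2*exp(2*t)*sin(2*t).
Try u_p = A*exp(2*t). Substituting into the equation and dividing by exp(2*t) gives A = 3/2, so u_p = 3*exp(2*t)/2.
General solution: u = 3*exp(2*t)/2 + C1*cos(2*t)*exp(2*t) + C2*exp(2*t)*sin(2*t).
Apply the initial conditions: u(0) = 3/2 + C1 = -1 and u'(0) = 3 + 2*C1 + 2*C2 = -2. Solving gives C1 = -5/2, C2 = 0.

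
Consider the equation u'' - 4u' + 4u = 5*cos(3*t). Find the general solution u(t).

u = -60*sin(3*t)/169 - 25*cos(3*t)/169 + C1*exp(2*t) + C2*t*exp(2*t)

Characteristic equation r² - 4r + 4 = 0 has discriminant (-4)² - 4·(4) = 0, so r = 2 is a repeated root.
Hence u_h = (C1 + C2*t)*exp(2*t).
Try u_p = A*cos(3*t) + B*sin(3*t). Substituting and equating the coefficients of cos(3t) and sin(3t) gives A = -25/169, B = -60/169, so u_p = -60*sin(3*t)/169 - 25*cos(3*t)/169.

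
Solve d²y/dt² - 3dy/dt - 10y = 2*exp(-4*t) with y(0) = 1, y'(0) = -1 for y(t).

Characteristic equation r² - 3r - 10 = 0 factors as (r + 2)(r - 5) = 0, so r = -2, 5.
Hence y_h = C1*exp(-2*t) + C2*exp(5*t).
Try y_p = A*exp(-4*t). Substituting into the equation and dividing by exp(-4*t) gives A = 1/9, so y_p = exp(-4*t)/9.
General solution: y = exp(-4*t)/9 + C1*exp(-2*t) + C2*exp(5*t).
Apply the initial conditions: y(0) = 1/9 + C1 + C2 = 1 and y'(0) = -4/9 - 2*C1 + 5*C2 = -1. Solving gives C1 = 5/7, C2 = 11/63.

y = exp(-4*t)/9 + 5*exp(-2*t)/7 + 11*exp(5*t)/63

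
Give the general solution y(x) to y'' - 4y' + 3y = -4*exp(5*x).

y = -exp(5*x)/2 + C1*exp(x) + C2*exp(3*x)

Characteristic equation r² - 4r + 3 = 0 factors as (r - 1)(r - 3) = 0, so r = 1, 3.
Hence y_h = C1*exp(x) + C2*exp(3*x).
Try y_p = A*exp(5*x). Substituting into the equation and dividing by exp(5*x) gives A = -1/2, so y_p = -exp(5*x)/2.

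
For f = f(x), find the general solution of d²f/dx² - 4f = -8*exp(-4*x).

f = -2*exp(-4*x)/3 + C1*exp(-2*x) + C2*exp(2*x)

Characteristic equation r² - 4 = 0 factors as (r + 2)(r - 2) = 0, so r = -2, 2.
Hence f_h = C1*exp(-2*x) + C2*exp(2*x).
Try f_p = A*exp(-4*x). Substituting into the equation and dividing by exp(-4*x) gives A = -2/3, so f_p = -2*exp(-4*x)/3.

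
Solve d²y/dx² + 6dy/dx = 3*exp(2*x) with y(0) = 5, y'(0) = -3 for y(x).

y = 17/4 + 3*exp(2*x)/16 + 9*exp(-6*x)/16

Characteristic equation r² + 6r = 0 factors as (r + 6)r = 0, so r = -6, 0.
Hence y_h = C1*exp(-6*x) + C2.
Try y_p = A*exp(2*x). Substituting into the equation and dividing by exp(2*x) gives A = 3/16, so y_p = 3*exp(2*x)/16.
General solution: y = C2 + 3*exp(2*x)/16 + C1*exp(-6*x).
Apply the initial conditions: y(0) = 3/16 + C1 + C2 = 5 and y'(0) = 3/8 - 6*C1 = -3. Solving gives C1 = 9/16, C2 = 17/4.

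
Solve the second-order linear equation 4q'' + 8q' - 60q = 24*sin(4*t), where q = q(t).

Divide through by 4: q'' + 2q' - 15q = 6*sin(4*t).
Characteristic equation r² + 2r - 15 = 0 factors as (r - 3)(r + 5) = 0, so r = 3, -5.
Hence q_h = C1*exp(3*t) + C2*exp(-5*t).
Try q_p = A*cos(4*t) + B*sin(4*t). Substituting and equating the coefficients of cos(4t) and sin(4t) gives A = -48/1025, B = -186/1025, so q_p = -186*sin(4*t)/1025 - 48*cos(4*t)/1025.

q = -186*sin(4*t)/1025 - 48*cos(4*t)/1025 + C1*exp(3*t) + C2*exp(-5*t)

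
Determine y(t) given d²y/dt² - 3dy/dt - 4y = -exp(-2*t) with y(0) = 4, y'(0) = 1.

Characteristic equation r² - 3r - 4 = 0 factors as (r + 1)(r - 4) = 0, so r = -1, 4.
Hence y_h = C1*exp(-t) + C2*exp(4*t).
Try y_p = A*exp(-2*t). Substituting into the equation and dividing by exp(-2*t) gives A = -1/6, so y_p = -exp(-2*t)/6.
General solution: y = -exp(-2*t)/6 + C1*exp(-t) + C2*exp(4*t).
Apply the initial conditions: y(0) = -1/6 + C1 + C2 = 4 and y'(0) = 1/3 - C1 + 4*C2 = 1. Solving gives C1 = 16/5, C2 = 29/30.

y = -exp(-2*t)/6 + 16*exp(-t)/5 + 29*exp(4*t)/30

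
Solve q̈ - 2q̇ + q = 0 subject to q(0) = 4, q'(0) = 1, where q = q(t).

Characteristic equation r² - 2r + 1 = 0 has discriminant (-2)² - 4·(1) = 0, so r = 1 is a repeated root.
Hence q_h = (C1 + C2*t)*exp(t).
Apply the initial conditions: q(0) = C1 = 4 and q'(0) = C1 + C2 = 1. Solving gives C1 = 4, C2 = -3.

q = 4*exp(t) - 3*t*exp(t)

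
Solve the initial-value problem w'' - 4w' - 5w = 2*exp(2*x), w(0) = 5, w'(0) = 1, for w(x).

Characteristic equation r² - 4r - 5 = 0 factors as (r - 5)(r + 1) = 0, so r = 5, -1.
Hence w_h = C1*exp(5*x) + C2*exp(-x).
Try w_p = A*exp(2*x). Substituting into the equation and dividing by exp(2*x) gives A = -2/9, so w_p = -2*exp(2*x)/9.
General solution: w = -2*exp(2*x)/9 + C1*exp(5*x) + C2*exp(-x).
Apply the initial conditions: w(0) = -2/9 + C1 + C2 = 5 and w'(0) = -4/9 - C2 + 5*C1 = 1. Solving gives C1 = 10/9, C2 = 37/9.

w = -2*exp(2*x)/9 + 10*exp(5*x)/9 + 37*exp(-x)/9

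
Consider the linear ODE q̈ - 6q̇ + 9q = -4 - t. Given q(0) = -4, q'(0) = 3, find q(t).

Characteristic equation r² - 6r + 9 = 0 has discriminant (-6)² - 4·(9) = 0, so r = 3 is a repeated root.
Hence q_h = (C1 + C2*t)*exp(3*t).
For the particular solution try q_p = A0 + A1*t. Substituting and matching coefficients of each power of t gives A0 = -14/27, A1 = -1/9, so q_p = -14/27 - t/9.
General solution: q = -14/27 - t/9 + C1*exp(3*t) + C2*t*exp(3*t).
Apply the initial conditions: q(0) = -14/27 + C1 = -4 and q'(0) = -1/9 + C2 + 3*C1 = 3. Solving gives C1 = -94/27, C2 = 122/9.

q = -14/27 - 94*exp(3*t)/27 - t/9 + 122*t*exp(3*t)/9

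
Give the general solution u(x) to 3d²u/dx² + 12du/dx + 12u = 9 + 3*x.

Divide through by 3: u'' + 4u' + 4u = 3 + x.
Characteristic equation r² + 4r + 4 = 0 has discriminant (4)² - 4·(4) = 0, so r = -2 is a repeated root.
Hence u_h = (C1 + C2*x)*exp(-2*x).
For the particular solution try u_p = A0 + A1*x. Substituting and matching coefficients of each power of x gives A0 = 1/2, A1 = 1/4, so u_p = 1/2 + x/4.

u = 1/2 + x/4 + C1*exp(-2*x) + C2*x*exp(-2*x)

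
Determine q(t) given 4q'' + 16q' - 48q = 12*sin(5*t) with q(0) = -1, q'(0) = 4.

Divide through by 4: q'' + 4q' - 12q = 3*sin(5*t).
Characteristic equation r² + 4r - 12 = 0 factors as (r - 2)(r + 6) = 0, so r = 2, -6.
Hence q_h = C1*exp(2*t) + C2*exp(-6*t).
Try q_p = A*cos(5*t) + B*sin(5*t). Substituting and equating the coefficients of cos(5t) and sin(5t) gives A = -60/1769, B = -111/1769, so q_p = -111*sin(5*t)/1769 - 60*cos(5*t)/1769.
General solution: q = -111*sin(5*t)/1769 - 60*cos(5*t)/1769 + C1*exp(2*t) + C2*exp(-6*t).
Apply the initial conditions: q(0) = -60/1769 + C1 + C2 = -1 and q'(0) = -555/1769 - 6*C2 + 2*C1 = 4. Solving gives C1 = -43/232, C2 = -381/488.

q = -381*exp(-6*t)/488 - 111*sin(5*t)/1769 - 60*cos(5*t)/1769 - 43*exp(2*t)/232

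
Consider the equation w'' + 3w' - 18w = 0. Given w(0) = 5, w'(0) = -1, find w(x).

w = 16*exp(-6*x)/9 + 29*exp(3*x)/9

Characteristic equation r² + 3r - 18 = 0 factors as (r - 3)(r + 6) = 0, so r = 3, -6.
Hence w_h = C1*exp(3*x) + C2*exp(-6*x).
Apply the initial conditions: w(0) = C1 + C2 = 5 and w'(0) = -6*C2 + 3*C1 = -1. Solving gives C1 = 29/9, C2 = 16/9.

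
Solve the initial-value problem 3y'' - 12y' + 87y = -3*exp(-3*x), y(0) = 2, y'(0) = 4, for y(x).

y = -exp(-3*x)/50 - exp(2*x)*sin(5*x)/50 + 101*cos(5*x)*exp(2*x)/50

Divide through by 3: y'' - 4y' + 29y = -exp(-3*x).
Characteristic equation r² - 4r + 29 = 0 has discriminant (-4)² - 4·(29) = -100 < 0, so r = 2 ± 5i.
Hence y_h = C1*cos(5*x)*exp(2*x) + C2*exp(2*x)*sin(5*x).
Try y_p = A*exp(-3*x). Substituting into the equation and dividing by exp(-3*x) gives A = -1/50, so y_p = -exp(-3*x)/50.
General solution: y = -exp(-3*x)/50 + C1*cos(5*x)*exp(2*x) + C2*exp(2*x)*sin(5*x).
Apply the initial conditions: y(0) = -1/50 + C1 = 2 and y'(0) = 3/50 + 2*C1 + 5*C2 = 4. Solving gives C1 = 101/50, C2 = -1/50.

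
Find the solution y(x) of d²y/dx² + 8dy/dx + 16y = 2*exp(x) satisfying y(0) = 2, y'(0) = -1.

y = 2*exp(x)/25 + 48*exp(-4*x)/25 + 33*x*exp(-4*x)/5

Characteristic equation r² + 8r + 16 = 0 has discriminant (8)² - 4·(16) = 0, so r = -4 is a repeated root.
Hence y_h = (C1 + C2*x)*exp(-4*x).
Try y_p = A*exp(x). Substituting into the equation and dividing by exp(x) gives A = 2/25, so y_p = 2*exp(x)/25.
General solution: y = 2*exp(x)/25 + C1*exp(-4*x) + C2*x*exp(-4*x).
Apply the initial conditions: y(0) = 2/25 + C1 = 2 and y'(0) = 2/25 + C2 - 4*C1 = -1. Solving gives C1 = 48/25, C2 = 33/5.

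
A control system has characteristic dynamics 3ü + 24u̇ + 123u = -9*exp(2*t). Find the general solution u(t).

Divide through by 3: u'' + 8u' + 41u = -3*exp(2*t).
Characteristic equation r² + 8r + 41 = 0 has discriminant (8)² - 4·(41) = -100 < 0, so r = -4 ± 5i.
Hence u_h = C1*cos(5*t)*exp(-4*t) + C2*exp(-4*t)*sin(5*t).
Try u_p = A*exp(2*t). Substituting into the equation and dividing by exp(2*t) gives A = -3/61, so u_p = -3*exp(2*t)/61.

u = -3*exp(2*t)/61 + C1*cos(5*t)*exp(-4*t) + C2*exp(-4*t)*sin(5*t)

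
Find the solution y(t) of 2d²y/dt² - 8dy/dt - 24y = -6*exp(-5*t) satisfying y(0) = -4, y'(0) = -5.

Divide through by 2: y'' - 4y' - 12y = -3*exp(-5*t).
Characteristic equation r² - 4r - 12 = 0 factors as (r + 2)(r - 6) = 0, so r = -2, 6.
Hence y_h = C1*exp(-2*t) + C2*exp(6*t).
Try y_p = A*exp(-5*t). Substituting into the equation and dividing by exp(-5*t) gives A = -1/11, so y_p = -exp(-5*t)/11.
General solution: y = -exp(-5*t)/11 + C1*exp(-2*t) + C2*exp(6*t).
Apply the initial conditions: y(0) = -1/11 + C1 + C2 = -4 and y'(0) = 5/11 - 2*C1 + 6*C2 = -5. Solving gives C1 = -9/4, C2 = -73/44.

y = -73*exp(6*t)/44 - 9*exp(-2*t)/4 - exp(-5*t)/11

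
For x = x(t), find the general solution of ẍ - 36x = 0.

Characteristic equation r² - 36 = 0 factors as (r - 6)(r + 6) = 0, so r = 6, -6.
Hence x_h = C1*exp(6*t) + C2*exp(-6*t).

x = C1*exp(6*t) + C2*exp(-6*t)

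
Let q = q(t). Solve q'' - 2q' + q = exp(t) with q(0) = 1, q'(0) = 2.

Characteristic equation r² - 2r + 1 = 0 has discriminant (-2)² - 4·(1) = 0, so r = 1 is a repeated root.
Hence q_h = (C1 + C2*t)*exp(t).
Since exp(t) solves the homogeneous equation (r = 1 is a root of multiplicity 2), multiply the trial by t^2. Try q_p = A*t^2*exp(t). Substituting into the equation and dividing by exp(t) gives A = 1/2, so q_p = t^2*exp(t)/2.
General solution: q = C1*exp(t) + t^2*exp(t)/2 + C2*t*exp(t).
Apply the initial conditions: q(0) = C1 = 1 and q'(0) = C1 + C2 = 2. Solving gives C1 = 1, C2 = 1.

q = t*exp(t) + t**2*exp(t)/2 + exp(t)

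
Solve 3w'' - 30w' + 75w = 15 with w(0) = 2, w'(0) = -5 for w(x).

w = 1/5 + 9*exp(5*x)/5 - 14*x*exp(5*x)

Divide through by 3: w'' - 10w' + 25w = 5.
Characteristic equation r² - 10r + 25 = 0 has discriminant (-10)² - 4·(25) = 0, so r = 5 is a repeated root.
Hence w_h = (C1 + C2*x)*exp(5*x).
For the particular solution try w_p = A0. Substituting and matching coefficients of each power of x gives A0 = 1/5, so w_p = 1/5.
General solution: w = 1/5 + C1*exp(5*x) + C2*x*exp(5*x).
Apply the initial conditions: w(0) = 1/5 + C1 = 2 and w'(0) = C2 + 5*C1 = -5. Solving gives C1 = 9/5, C2 = -14.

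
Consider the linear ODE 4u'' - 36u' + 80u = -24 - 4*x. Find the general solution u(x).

Divide through by 4: u'' - 9u' + 20u = -6 - x.
Characteristic equation r² - 9r + 20 = 0 factors as (r - 5)(r - 4) = 0, so r = 5, 4.
Hence u_h = C1*exp(5*x) + C2*exp(4*x).
For the particular solution try u_p = A0 + A1*x. Substituting and matching coefficients of each power of x gives A0 = -129/400, A1 = -1/20, so u_p = -129/400 - x/20.

u = -129/400 - x/20 + C1*exp(5*x) + C2*exp(4*x)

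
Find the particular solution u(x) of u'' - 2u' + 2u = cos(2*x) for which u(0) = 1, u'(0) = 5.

u = -sin(2*x)/5 - cos(2*x)/10 + 11*cos(x)*exp(x)/10 + 43*exp(x)*sin(x)/10

Characteristic equation r² - 2r + 2 = 0 has discriminant (-2)² - 4·(2) = -4 < 0, so r = 1 ± i.
Hence u_h = C1*cos(x)*exp(x) + C2*exp(x)*sin(x).
Try u_p = A*cos(2*x) + B*sin(2*x). Substituting and equating the coefficients of cos(2x) and sin(2x) gives A = -1/10, B = -1/5, so u_p = -sin(2*x)/5 - cos(2*x)/10.
General solution: u = -sin(2*x)/5 - cos(2*x)/10 + C1*cos(x)*exp(x) + C2*exp(x)*sin(x).
Apply the initial conditions: u(0) = -1/10 + C1 = 1 and u'(0) = -2/5 + C1 + C2 = 5. Solving gives C1 = 11/10, C2 = 43/10.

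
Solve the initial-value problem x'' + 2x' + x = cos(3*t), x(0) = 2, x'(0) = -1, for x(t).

Characteristic equation r² + 2r + 1 = 0 has discriminant (2)² - 4·(1) = 0, so r = -1 is a repeated root.
Hence x_h = (C1 + C2*t)*exp(-t).
Try x_p = A*cos(3*t) + B*sin(3*t). Substituting and equating the coefficients of cos(3t) and sin(3t) gives A = -2/25, B = 3/50, so x_p = -2*cos(3*t)/25 + 3*sin(3*t)/50.
General solution: x = -2*cos(3*t)/25 + 3*sin(3*t)/50 + C1*exp(-t) + C2*t*exp(-t).
Apply the initial conditions: x(0) = -2/25 + C1 = 2 and x'(0) = 9/50 + C2 - C1 = -1. Solving gives C1 = 52/25, C2 = 9/10.

x = -2*cos(3*t)/25 + 3*sin(3*t)/50 + 52*exp(-t)/25 + 9*t*exp(-t)/10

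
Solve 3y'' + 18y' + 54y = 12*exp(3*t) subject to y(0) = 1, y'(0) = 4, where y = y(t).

y = 4*exp(3*t)/45 + 41*cos(3*t)*exp(-3*t)/45 + 97*exp(-3*t)*sin(3*t)/45

Divide through by 3: y'' + 6y' + 18y = 4*exp(3*t).
Characteristic equation r² + 6r + 18 = 0 has discriminant (6)² - 4·(18) = -36 < 0, so r = -3 ± 3i.
Hence y_h = C1*cos(3*t)*exp(-3*t) + C2*exp(-3*t)*sin(3*t).
Try y_p = A*exp(3*t). Substituting into the equation and dividing by exp(3*t) gives A = 4/45, so y_p = 4*exp(3*t)/45.
General solution: y = 4*exp(3*t)/45 + C1*cos(3*t)*exp(-3*t) + C2*exp(-3*t)*sin(3*t).
Apply the initial conditions: y(0) = 4/45 + C1 = 1 and y'(0) = 4/15 - 3*C1 + 3*C2 = 4. Solving gives C1 = 41/45, C2 = 97/45.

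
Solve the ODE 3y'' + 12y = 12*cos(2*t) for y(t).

y = C1*cos(2*t) + C2*sin(2*t) + t*sin(2*t)

Divide through by 3: y'' + 4y = 4*cos(2*t).
Characteristic equation r² + 4 = 0 has discriminant (0)² - 4·(4) = -16 < 0, so r = ± 2i.
Hence y_h = C1*cos(2*t) + C2*sin(2*t).
Since ±2i are characteristic roots, multiply the trial by t. Try y_p = t*(A*cos(2*t) + B*sin(2*t)). Substituting and equating the coefficients of cos(2t) and sin(2t) gives A = 0, B = 1, so y_p = t*sin(2*t).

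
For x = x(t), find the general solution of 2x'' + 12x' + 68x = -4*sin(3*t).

Divide through by 2: x'' + 6x' + 34x = -2*sin(3*t).
Characteristic equation r² + 6r + 34 = 0 has discriminant (6)² - 4·(34) = -100 < 0, so r = -3 ± 5i.
Hence x_h = C1*cos(5*t)*exp(-3*t) + C2*exp(-3*t)*sin(5*t).
Try x_p = A*cos(3*t) + B*sin(3*t). Substituting and equating the coefficients of cos(3t) and sin(3t) gives A = 36/949, B = -50/949, so x_p = -50*sin(3*t)/949 + 36*cos(3*t)/949.

x = -50*sin(3*t)/949 + 36*cos(3*t)/949 + C1*cos(5*t)*exp(-3*t) + C2*exp(-3*t)*sin(5*t)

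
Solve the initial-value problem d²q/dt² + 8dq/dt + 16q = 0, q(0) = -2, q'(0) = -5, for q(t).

Characteristic equation r² + 8r + 16 = 0 has discriminant (8)² - 4·(16) = 0, so r = -4 is a repeated root.
Hence q_h = (C1 + C2*t)*exp(-4*t).
Apply the initial conditions: q(0) = C1 = -2 and q'(0) = C2 - 4*C1 = -5. Solving gives C1 = -2, C2 = -13.

q = -2*exp(-4*t) - 13*t*exp(-4*t)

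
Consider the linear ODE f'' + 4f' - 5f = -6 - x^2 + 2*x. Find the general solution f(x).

f = 152/125 - 2*x/25 + x**2/5 + C1*exp(-5*x) + C2*exp(x)

Characteristic equation r² + 4r - 5 = 0 factors as (r + 5)(r - 1) = 0, so r = -5, 1.
Hence f_h = C1*exp(-5*x) + C2*exp(x).
For the particular solution try f_p = A0 + A1*x + A2*x^2. Substituting and matching coefficients of each power of x gives A0 = 152/125, A1 = -2/25, A2 = 1/5, so f_p = 152/125 - 2*x/25 + x^2/5.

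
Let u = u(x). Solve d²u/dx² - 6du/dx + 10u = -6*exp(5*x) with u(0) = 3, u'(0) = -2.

u = -6*exp(5*x)/5 - 43*exp(3*x)*sin(x)/5 + 21*cos(x)*exp(3*x)/5

Characteristic equation r² - 6r + 10 = 0 has discriminant (-6)² - 4·(10) = -4 < 0, so r = 3 ± i.
Hence u_h = C1*cos(x)*exp(3*x) + C2*exp(3*x)*sin(x).
Try u_p = A*exp(5*x). Substituting into the equation and dividing by exp(5*x) gives A = -6/5, so u_p = -6*exp(5*x)/5.
General solution: u = -6*exp(5*x)/5 + C1*cos(x)*exp(3*x) + C2*exp(3*x)*sin(x).
Apply the initial conditions: u(0) = -6/5 + C1 = 3 and u'(0) = -6 + C2 + 3*C1 = -2. Solving gives C1 = 21/5, C2 = -43/5.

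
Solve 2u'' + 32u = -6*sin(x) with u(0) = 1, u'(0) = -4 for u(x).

Divide through by 2: u'' + 16u = -3*sin(x).
Characteristic equation r² + 16 = 0 has discriminant (0)² - 4·(16) = -64 < 0, so r = ± 4i.
Hence u_h = C1*cos(4*x) + C2*sin(4*x).
Try u_p = A*cos(x) + B*sin(x). Substituting and equating the coefficients of cos(x) and sin(x) gives A = 0, B = -1/5, so u_p = -sin(x)/5.
General solution: u = -sin(x)/5 + C1*cos(4*x) + C2*sin(4*x).
Apply the initial conditions: u(0) = C1 = 1 and u'(0) = -1/5 + 4*C2 = -4. Solving gives C1 = 1, C2 = -19/20.

u = -19*sin(4*x)/20 - sin(x)/5 + cos(4*x)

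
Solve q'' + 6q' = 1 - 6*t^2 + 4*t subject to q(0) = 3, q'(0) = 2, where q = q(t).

q = 10/3 + t**2/2 - t**3/3 - exp(-6*t)/3

Characteristic equation r² + 6r = 0 factors as (r + 6)r = 0, so r = -6, 0.
Hence q_h = C1*exp(-6*t) + C2.
Since 0 is a characteristic root (multiplicity 1), multiply the polynomial trial by t: try q_p = t*(A0 + A1*t + A2*t^2). Substituting and matching coefficients of each power of t gives A0 = 0, A1 = 1/2, A2 = -1/3, so q_p = t^2/2 - t^3/3.
General solution: q = C2 + t^2/2 - t^3/3 + C1*exp(-6*t).
Apply the initial conditions: q(0) = C1 + C2 = 3 and q'(0) = -6*C1 = 2. Solving gives C1 = -1/3, C2 = 10/3.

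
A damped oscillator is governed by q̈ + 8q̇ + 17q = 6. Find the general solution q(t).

q = 6/17 + C1*cos(t)*exp(-4*t) + C2*exp(-4*t)*sin(t)

Characteristic equation r² + 8r + 17 = 0 has discriminant (8)² - 4·(17) = -4 < 0, so r = -4 ± i.
Hence q_h = C1*cos(t)*exp(-4*t) + C2*exp(-4*t)*sin(t).
For the particular solution try q_p = A0. Substituting and matching coefficients of each power of t gives A0 = 6/17, so q_p = 6/17.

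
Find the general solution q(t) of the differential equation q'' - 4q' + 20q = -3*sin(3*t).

q = -36*cos(3*t)/265 - 33*sin(3*t)/265 + C1*cos(4*t)*exp(2*t) + C2*exp(2*t)*sin(4*t)

Characteristic equation r² - 4r + 20 = 0 has discriminant (-4)² - 4·(20) = -64 < 0, so r = 2 ± 4i.
Hence q_h = C1*cos(4*t)*exp(2*t) + C2*exp(2*t)*sin(4*t).
Try q_p = A*cos(3*t) + B*sin(3*t). Substituting and equating the coefficients of cos(3t) and sin(3t) gives A = -36/265, B = -33/265, so q_p = -36*cos(3*t)/265 - 33*sin(3*t)/265.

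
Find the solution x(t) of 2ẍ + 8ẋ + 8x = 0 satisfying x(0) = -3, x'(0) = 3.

Divide through by 2: x'' + 4x' + 4x = 0.
Characteristic equation r² + 4r + 4 = 0 has discriminant (4)² - 4·(4) = 0, so r = -2 is a repeated root.
Hence x_h = (C1 + C2*t)*exp(-2*t).
Apply the initial conditions: x(0) = C1 = -3 and x'(0) = C2 - 2*C1 = 3. Solving gives C1 = -3, C2 = -3.

x = -3*exp(-2*t) - 3*t*exp(-2*t)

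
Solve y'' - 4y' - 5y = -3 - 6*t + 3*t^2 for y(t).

y = -171/125 - 3*t**2/5 + 54*t/25 + C1*exp(-t) + C2*exp(5*t)

Characteristic equation r² - 4r - 5 = 0 factors as (r + 1)(r - 5) = 0, so r = -1, 5.
Hence y_h = C1*exp(-t) + C2*exp(5*t).
For the particular solution try y_p = A0 + A1*t + A2*t^2. Substituting and matching coefficients of each power of t gives A0 = -171/125, A1 = 54/25, A2 = -3/5, so y_p = -171/125 - 3*t^2/5 + 54*t/25.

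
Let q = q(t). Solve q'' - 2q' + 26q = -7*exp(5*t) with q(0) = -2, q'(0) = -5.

Characteristic equation r² - 2r + 26 = 0 has discriminant (-2)² - 4·(26) = -100 < 0, so r = 1 ± 5i.
Hence q_h = C1*cos(5*t)*exp(t) + C2*exp(t)*sin(5*t).
Try q_p = A*exp(5*t). Substituting into the equation and dividing by exp(5*t) gives A = -7/41, so q_p = -7*exp(5*t)/41.
General solution: q = -7*exp(5*t)/41 + C1*cos(5*t)*exp(t) + C2*exp(t)*sin(5*t).
Apply the initial conditions: q(0) = -7/41 + C1 = -2 and q'(0) = -35/41 + C1 + 5*C2 = -5. Solving gives C1 = -75/41, C2 = -19/41.

q = -7*exp(5*t)/41 - 75*cos(5*t)*exp(t)/41 - 19*exp(t)*sin(5*t)/41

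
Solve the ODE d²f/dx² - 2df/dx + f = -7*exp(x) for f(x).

f = C1*exp(x) - 7*x**2*exp(x)/2 + C2*x*exp(x)

Characteristic equation r² - 2r + 1 = 0 has discriminant (-2)² - 4·(1) = 0, so r = 1 is a repeated root.
Hence f_h = (C1 + C2*x)*exp(x).
Since exp(x) solves the homogeneous equation (r = 1 is a root of multiplicity 2), multiply the trial by x^2. Try f_p = A*x^2*exp(x). Substituting into the equation and dividing by exp(x) gives A = -7/2, so f_p = -7*x^2*exp(x)/2.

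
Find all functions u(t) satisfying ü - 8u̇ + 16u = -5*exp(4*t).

u = C1*exp(4*t) - 5*t**2*exp(4*t)/2 + C2*t*exp(4*t)

Characteristic equation r² - 8r + 16 = 0 has discriminant (-8)² - 4·(16) = 0, so r = 4 is a repeated root.
Hence u_h = (C1 + C2*t)*exp(4*t).
Since exp(4*t) solves the homogeneous equation (r = 4 is a root of multiplicity 2), multiply the trial by t^2. Try u_p = A*t^2*exp(4*t). Substituting into the equation and dividing by exp(4*t) gives A = -5/2, so u_p = -5*t^2*exp(4*t)/2.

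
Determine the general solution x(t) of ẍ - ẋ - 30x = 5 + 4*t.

Characteristic equation r² - r - 30 = 0 factors as (r + 5)(r - 6) = 0, so r = -5, 6.
Hence x_h = C1*exp(-5*t) + C2*exp(6*t).
For the particular solution try x_p = A0 + A1*t. Substituting and matching coefficients of each power of t gives A0 = -73/450, A1 = -2/15, so x_p = -73/450 - 2*t/15.

x = -73/450 - 2*t/15 + C1*exp(-5*t) + C2*exp(6*t)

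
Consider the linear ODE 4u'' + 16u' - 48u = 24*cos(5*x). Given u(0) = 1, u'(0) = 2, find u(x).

Divide through by 4: u'' + 4u' - 12u = 6*cos(5*x).
Characteristic equation r² + 4r - 12 = 0 factors as (r + 6)(r - 2) = 0, so r = -6, 2.
Hence u_h = C1*exp(-6*x) + C2*exp(2*x).
Try u_p = A*cos(5*x) + B*sin(5*x). Substituting and equating the coefficients of cos(5x) and sin(5x) gives A = -222/1769, B = 120/1769, so u_p = -222*cos(5*x)/1769 + 120*sin(5*x)/1769.
General solution: u = -222*cos(5*x)/1769 + 120*sin(5*x)/1769 + C1*exp(-6*x) + C2*exp(2*x).
Apply the initial conditions: u(0) = -222/1769 + C1 + C2 = 1 and u'(0) = 600/1769 - 6*C1 + 2*C2 = 2. Solving gives C1 = 9/122, C2 = 61/58.

u = -222*cos(5*x)/1769 + 9*exp(-6*x)/122 + 61*exp(2*x)/58 + 120*sin(5*x)/1769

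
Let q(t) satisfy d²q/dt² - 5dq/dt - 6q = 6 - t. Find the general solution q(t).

q = -41/36 + t/6 + C1*exp(-t) + C2*exp(6*t)

Characteristic equation r² - 5r - 6 = 0 factors as (r + 1)(r - 6) = 0, so r = -1, 6.
Hence q_h = C1*exp(-t) + C2*exp(6*t).
For the particular solution try q_p = A0 + A1*t. Substituting and matching coefficients of each power of t gives A0 = -41/36, A1 = 1/6, so q_p = -41/36 + t/6.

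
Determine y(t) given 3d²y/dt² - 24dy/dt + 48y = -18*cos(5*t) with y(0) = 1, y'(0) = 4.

Divide through by 3: y'' - 8y' + 16y = -6*cos(5*t).
Characteristic equation r² - 8r + 16 = 0 has discriminant (-8)² - 4·(16) = 0, so r = 4 is a repeated root.
Hence y_h = (C1 + C2*t)*exp(4*t).
Try y_p = A*cos(5*t) + B*sin(5*t). Substituting and equating the coefficients of cos(5t) and sin(5t) gives A = 54/1681, B = 240/1681, so y_p = 54*cos(5*t)/1681 + 240*sin(5*t)/1681.
General solution: y = 54*cos(5*t)/1681 + 240*sin(5*t)/1681 + C1*exp(4*t) + C2*t*exp(4*t).
Apply the initial conditions: y(0) = 54/1681 + C1 = 1 and y'(0) = 1200/1681 + C2 + 4*C1 = 4. Solving gives C1 = 1627/1681, C2 = -24/41.

y = 54*cos(5*t)/1681 + 240*sin(5*t)/1681 + 1627*exp(4*t)/1681 - 24*t*exp(4*t)/41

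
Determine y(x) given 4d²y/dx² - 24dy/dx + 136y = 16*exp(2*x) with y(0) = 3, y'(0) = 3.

y = 2*exp(2*x)/13 - 76*exp(3*x)*sin(5*x)/65 + 37*cos(5*x)*exp(3*x)/13

Divide through by 4: y'' - 6y' + 34y = 4*exp(2*x).
Characteristic equation r² - 6r + 34 = 0 has discriminant (-6)² - 4·(34) = -100 < 0, so r = 3 ± 5i.
Hence y_h = C1*cos(5*x)*exp(3*x) + C2*exp(3*x)*sin(5*x).
Try y_p = A*exp(2*x). Substituting into the equation and dividing by exp(2*x) gives A = 2/13, so y_p = 2*exp(2*x)/13.
General solution: y = 2*exp(2*x)/13 + C1*cos(5*x)*exp(3*x) + C2*exp(3*x)*sin(5*x).
Apply the initial conditions: y(0) = 2/13 + C1 = 3 and y'(0) = 4/13 + 3*C1 + 5*C2 = 3. Solving gives C1 = 37/13, C2 = -76/65.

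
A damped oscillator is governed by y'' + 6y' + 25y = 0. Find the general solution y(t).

y = C1*cos(4*t)*exp(-3*t) + C2*exp(-3*t)*sin(4*t)

Characteristic equation r² + 6r + 25 = 0 has discriminant (6)² - 4·(25) = -64 < 0, so r = -3 ± 4i.
Hence y_h = C1*cos(4*t)*exp(-3*t) + C2*exp(-3*t)*sin(4*t).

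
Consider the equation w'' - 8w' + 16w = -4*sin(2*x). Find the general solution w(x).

w = -4*cos(2*x)/25 - 3*sin(2*x)/25 + C1*exp(4*x) + C2*x*exp(4*x)

Characteristic equation r² - 8r + 16 = 0 has discriminant (-8)² - 4·(16) = 0, so r = 4 is a repeated root.
Hence w_h = (C1 + C2*x)*exp(4*x).
Try w_p = A*cos(2*x) + B*sin(2*x). Substituting and equating the coefficients of cos(2x) and sin(2x) gives A = -4/25, B = -3/25, so w_p = -4*cos(2*x)/25 - 3*sin(2*x)/25.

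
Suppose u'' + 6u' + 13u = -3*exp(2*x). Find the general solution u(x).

Characteristic equation r² + 6r + 13 = 0 has discriminant (6)² - 4·(13) = -16 < 0, so r = -3 ± 2i.
Hence u_h = C1*cos(2*x)*exp(-3*x) + C2*exp(-3*x)*sin(2*x).
Try u_p = A*exp(2*x). Substituting into the equation and dividing by exp(2*x) gives A = -3/29, so u_p = -3*exp(2*x)/29.

u = -3*exp(2*x)/29 + C1*cos(2*x)*exp(-3*x) + C2*exp(-3*x)*sin(2*x)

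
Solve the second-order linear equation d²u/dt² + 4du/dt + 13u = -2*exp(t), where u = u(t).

u = -exp(t)/9 + C1*cos(3*t)*exp(-2*t) + C2*exp(-2*t)*sin(3*t)

Characteristic equation r² + 4r + 13 = 0 has discriminant (4)² - 4·(13) = -36 < 0, so r = -2 ± 3i.
Hence u_h = C1*cos(3*t)*exp(-2*t) + C2*exp(-2*t)*sin(3*t).
Try u_p = A*exp(t). Substituting into the equation and dividing by exp(t) gives A = -1/9, so u_p = -exp(t)/9.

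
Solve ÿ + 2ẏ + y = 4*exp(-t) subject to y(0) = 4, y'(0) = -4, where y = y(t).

Characteristic equation r² + 2r + 1 = 0 has discriminant (2)² - 4·(1) = 0, so r = -1 is a repeated root.
Hence y_h = (C1 + C2*t)*exp(-t).
Since exp(-t) solves the homogeneous equation (r = -1 is a root of multiplicity 2), multiply the trial by t^2. Try y_p = A*t^2*exp(-t). Substituting into the equation and dividing by exp(-t) gives A = 2, so y_p = 2*t^2*exp(-t).
General solution: y = C1*exp(-t) + 2*t^2*exp(-t) + C2*t*exp(-t).
Apply the initial conditions: y(0) = C1 = 4 and y'(0) = C2 - C1 = -4. Solving gives C1 = 4, C2 = 0.

y = 4*exp(-t) + 2*t**2*exp(-t)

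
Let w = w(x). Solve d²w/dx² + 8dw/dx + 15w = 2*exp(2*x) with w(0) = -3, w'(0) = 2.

w = -67*exp(-3*x)/10 + 2*exp(2*x)/35 + 51*exp(-5*x)/14

Characteristic equation r² + 8r + 15 = 0 factors as (r + 3)(r + 5) = 0, so r = -3, -5.
Hence w_h = C1*exp(-3*x) + C2*exp(-5*x).
Try w_p = A*exp(2*x). Substituting into the equation and dividing by exp(2*x) gives A = 2/35, so w_p = 2*exp(2*x)/35.
General solution: w = 2*exp(2*x)/35 + C1*exp(-3*x) + C2*exp(-5*x).
Apply the initial conditions: w(0) = 2/35 + C1 + C2 = -3 and w'(0) = 4/35 - 5*C2 - 3*C1 = 2. Solving gives C1 = -67/10, C2 = 51/14.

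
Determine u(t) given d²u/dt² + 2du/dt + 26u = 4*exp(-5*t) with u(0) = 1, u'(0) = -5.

u = 4*exp(-5*t)/41 - 148*exp(-t)*sin(5*t)/205 + 37*cos(5*t)*exp(-t)/41

Characteristic equation r² + 2r + 26 = 0 has discriminant (2)² - 4·(26) = -100 < 0, so r = -1 ± 5i.
Hence u_h = C1*cos(5*t)*exp(-t) + C2*exp(-t)*sin(5*t).
Try u_p = A*exp(-5*t). Substituting into the equation and dividing by exp(-5*t) gives A = 4/41, so u_p = 4*exp(-5*t)/41.
General solution: u = 4*exp(-5*t)/41 + C1*cos(5*t)*exp(-t) + C2*exp(-t)*sin(5*t).
Apply the initial conditions: u(0) = 4/41 + C1 = 1 and u'(0) = -20/41 - C1 + 5*C2 = -5. Solving gives C1 = 37/41, C2 = -148/205.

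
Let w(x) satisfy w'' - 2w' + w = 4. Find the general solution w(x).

w = 4 + C1*exp(x) + C2*x*exp(x)

Characteristic equation r² - 2r + 1 = 0 has discriminant (-2)² - 4·(1) = 0, so r = 1 is a repeated root.
Hence w_h = (C1 + C2*x)*exp(x).
For the particular solution try w_p = A0. Substituting and matching coefficients of each power of x gives A0 = 4, so w_p = 4.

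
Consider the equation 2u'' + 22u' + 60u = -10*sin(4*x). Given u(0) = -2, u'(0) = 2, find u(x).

Divide through by 2: u'' + 11u' + 30u = -5*sin(4*x).
Characteristic equation r² + 11r + 30 = 0 factors as (r + 6)(r + 5) = 0, so r = -6, -5.
Hence u_h = C1*exp(-6*x) + C2*exp(-5*x).
Try u_p = A*cos(4*x) + B*sin(4*x). Substituting and equating the coefficients of cos(4x) and sin(4x) gives A = 55/533, B = -35/1066, so u_p = -35*sin(4*x)/1066 + 55*cos(4*x)/533.
General solution: u = -35*sin(4*x)/1066 + 55*cos(4*x)/533 + C1*exp(-6*x) + C2*exp(-5*x).
Apply the initial conditions: u(0) = 55/533 + C1 + C2 = -2 and u'(0) = -70/533 - 6*C1 - 5*C2 = 2. Solving gives C1 = 109/13, C2 = -430/41.

u = -430*exp(-5*x)/41 - 35*sin(4*x)/1066 + 55*cos(4*x)/533 + 109*exp(-6*x)/13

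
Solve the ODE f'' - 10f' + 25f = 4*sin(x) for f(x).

Characteristic equation r² - 10r + 25 = 0 has discriminant (-10)² - 4·(25) = 0, so r = 5 is a repeated root.
Hence f_h = (C1 + C2*x)*exp(5*x).
Try f_p = A*cos(x) + B*sin(x). Substituting and equating the coefficients of cos(x) and sin(x) gives A = 10/169, B = 24/169, so f_p = 10*cos(x)/169 + 24*sin(x)/169.

f = 10*cos(x)/169 + 24*sin(x)/169 + C1*exp(5*x) + C2*x*exp(5*x)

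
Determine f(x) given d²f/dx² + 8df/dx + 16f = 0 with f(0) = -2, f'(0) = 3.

f = -2*exp(-4*x) - 5*x*exp(-4*x)

Characteristic equation r² + 8r + 16 = 0 has discriminant (8)² - 4·(16) = 0, so r = -4 is a repeated root.
Hence f_h = (C1 + C2*x)*exp(-4*x).
Apply the initial conditions: f(0) = C1 = -2 and f'(0) = C2 - 4*C1 = 3. Solving gives C1 = -2, C2 = -5.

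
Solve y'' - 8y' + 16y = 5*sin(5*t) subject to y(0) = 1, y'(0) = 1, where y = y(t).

Characteristic equation r² - 8r + 16 = 0 has discriminant (-8)² - 4·(16) = 0, so r = 4 is a repeated root.
Hence y_h = (C1 + C2*t)*exp(4*t).
Try y_p = A*cos(5*t) + B*sin(5*t). Substituting and equating the coefficients of cos(5t) and sin(5t) gives A = 200/1681, B = -45/1681, so y_p = -45*sin(5*t)/1681 + 200*cos(5*t)/1681.
General solution: y = -45*sin(5*t)/1681 + 200*cos(5*t)/1681 + C1*exp(4*t) + C2*t*exp(4*t).
Apply the initial conditions: y(0) = 200/1681 + C1 = 1 and y'(0) = -225/1681 + C2 + 4*C1 = 1. Solving gives C1 = 1481/1681, C2 = -98/41.

y = -45*sin(5*t)/1681 + 200*cos(5*t)/1681 + 1481*exp(4*t)/1681 - 98*t*exp(4*t)/41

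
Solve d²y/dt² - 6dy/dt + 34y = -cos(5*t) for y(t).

y = -cos(5*t)/109 + 10*sin(5*t)/327 + C1*cos(5*t)*exp(3*t) + C2*exp(3*t)*sin(5*t)

Characteristic equation r² - 6r + 34 = 0 has discriminant (-6)² - 4·(34) = -100 < 0, so r = 3 ± 5i.
Hence y_h = C1*cos(5*t)*exp(3*t) + C2*exp(3*t)*sin(5*t).
Try y_p = A*cos(5*t) + B*sin(5*t). Substituting and equating the coefficients of cos(5t) and sin(5t) gives A = -1/109, B = 10/327, so y_p = -cos(5*t)/109 + 10*sin(5*t)/327.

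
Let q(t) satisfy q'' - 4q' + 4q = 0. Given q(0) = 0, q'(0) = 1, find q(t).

q = t*exp(2*t)

Characteristic equation r² - 4r + 4 = 0 has discriminant (-4)² - 4·(4) = 0, so r = 2 is a repeated root.
Hence q_h = (C1 + C2*t)*exp(2*t).
Apply the initial conditions: q(0) = C1 = 0 and q'(0) = C2 + 2*C1 = 1. Solving gives C1 = 0, C2 = 1.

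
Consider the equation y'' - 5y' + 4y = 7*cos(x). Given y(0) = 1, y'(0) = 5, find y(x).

y = -35*sin(x)/34 - 3*exp(x)/2 + 21*cos(x)/34 + 32*exp(4*x)/17

Characteristic equation r² - 5r + 4 = 0 factors as (r - 1)(r - 4) = 0, so r = 1, 4.
Hence y_h = C1*exp(x) + C2*exp(4*x).
Try y_p = A*cos(x) + B*sin(x). Substituting and equating the coefficients of cos(x) and sin(x) gives A = 21/34, B = -35/34, so y_p = -35*sin(x)/34 + 21*cos(x)/34.
General solution: y = -35*sin(x)/34 + 21*cos(x)/34 + C1*exp(x) + C2*exp(4*x).
Apply the initial conditions: y(0) = 21/34 + C1 + C2 = 1 and y'(0) = -35/34 + C1 + 4*C2 = 5. Solving gives C1 = -3/2, C2 = 32/17.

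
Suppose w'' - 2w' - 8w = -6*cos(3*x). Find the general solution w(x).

Characteristic equation r² - 2r - 8 = 0 factors as (r - 4)(r + 2) = 0, so r = 4, -2.
Hence w_h = C1*exp(4*x) + C2*exp(-2*x).
Try w_p = A*cos(3*x) + B*sin(3*x). Substituting and equating the coefficients of cos(3x) and sin(3x) gives A = 102/325, B = 36/325, so w_p = 36*sin(3*x)/325 + 102*cos(3*x)/325.

w = 36*sin(3*x)/325 + 102*cos(3*x)/325 + C1*exp(4*x) + C2*exp(-2*x)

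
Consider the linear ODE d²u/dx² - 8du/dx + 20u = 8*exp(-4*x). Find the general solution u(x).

u = 2*exp(-4*x)/17 + C1*cos(2*x)*exp(4*x) + C2*exp(4*x)*sin(2*x)

Characteristic equation r² - 8r + 20 = 0 has discriminant (-8)² - 4·(20) = -16 < 0, so r = 4 ± 2i.
Hence u_h = C1*cos(2*x)*exp(4*x) + C2*exp(4*x)*sin(2*x).
Try u_p = A*exp(-4*x). Substituting into the equation and dividing by exp(-4*x) gives A = 2/17, so u_p = 2*exp(-4*x)/17.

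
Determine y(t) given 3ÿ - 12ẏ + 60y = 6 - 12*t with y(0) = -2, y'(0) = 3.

y = 3/50 - t/5 - 103*cos(4*t)*exp(2*t)/50 + 183*exp(2*t)*sin(4*t)/100

Divide through by 3: y'' - 4y' + 20y = 2 - 4*t.
Characteristic equation r² - 4r + 20 = 0 has discriminant (-4)² - 4·(20) = -64 < 0, so r = 2 ± 4i.
Hence y_h = C1*cos(4*t)*exp(2*t) + C2*exp(2*t)*sin(4*t).
For the particular solution try y_p = A0 + A1*t. Substituting and matching coefficients of each power of t gives A0 = 3/50, A1 = -1/5, so y_p = 3/50 - t/5.
General solution: y = 3/50 - t/5 + C1*cos(4*t)*exp(2*t) + C2*exp(2*t)*sin(4*t).
Apply the initial conditions: y(0) = 3/50 + C1 = -2 and y'(0) = -1/5 + 2*C1 + 4*C2 = 3. Solving gives C1 = -103/50, C2 = 183/100.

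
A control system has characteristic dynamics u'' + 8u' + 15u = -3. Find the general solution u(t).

u = -1/5 + C1*exp(-5*t) + C2*exp(-3*t)

Characteristic equation r² + 8r + 15 = 0 factors as (r + 5)(r + 3) = 0, so r = -5, -3.
Hence u_h = C1*exp(-5*t) + C2*exp(-3*t).
For the particular solution try u_p = A0. Substituting and matching coefficients of each power of t gives A0 = -1/5, so u_p = -1/5.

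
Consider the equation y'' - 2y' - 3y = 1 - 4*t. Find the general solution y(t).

Characteristic equation r² - 2r - 3 = 0 factors as (r + 1)(r - 3) = 0, so r = -1, 3.
Hence y_h = C1*exp(-t) + C2*exp(3*t).
For the particular solution try y_p = A0 + A1*t. Substituting and matching coefficients of each power of t gives A0 = -11/9, A1 = 4/3, so y_p = -11/9 + 4*t/3.

y = -11/9 + 4*t/3 + C1*exp(-t) + C2*exp(3*t)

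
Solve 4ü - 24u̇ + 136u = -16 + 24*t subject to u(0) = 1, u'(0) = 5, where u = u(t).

u = -25/289 + 3*t/17 + 314*cos(5*t)*exp(3*t)/289 + 452*exp(3*t)*sin(5*t)/1445

Divide through by 4: u'' - 6u' + 34u = -4 + 6*t.
Characteristic equation r² - 6r + 34 = 0 has discriminant (-6)² - 4·(34) = -100 < 0, so r = 3 ± 5i.
Hence u_h = C1*cos(5*t)*exp(3*t) + C2*exp(3*t)*sin(5*t).
For the particular solution try u_p = A0 + A1*t. Substituting and matching coefficients of each power of t gives A0 = -25/289, A1 = 3/17, so u_p = -25/289 + 3*t/17.
General solution: u = -25/289 + 3*t/17 + C1*cos(5*t)*exp(3*t) + C2*exp(3*t)*sin(5*t).
Apply the initial conditions: u(0) = -25/289 + C1 = 1 and u'(0) = 3/17 + 3*C1 + 5*C2 = 5. Solving gives C1 = 314/289, C2 = 452/1445.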